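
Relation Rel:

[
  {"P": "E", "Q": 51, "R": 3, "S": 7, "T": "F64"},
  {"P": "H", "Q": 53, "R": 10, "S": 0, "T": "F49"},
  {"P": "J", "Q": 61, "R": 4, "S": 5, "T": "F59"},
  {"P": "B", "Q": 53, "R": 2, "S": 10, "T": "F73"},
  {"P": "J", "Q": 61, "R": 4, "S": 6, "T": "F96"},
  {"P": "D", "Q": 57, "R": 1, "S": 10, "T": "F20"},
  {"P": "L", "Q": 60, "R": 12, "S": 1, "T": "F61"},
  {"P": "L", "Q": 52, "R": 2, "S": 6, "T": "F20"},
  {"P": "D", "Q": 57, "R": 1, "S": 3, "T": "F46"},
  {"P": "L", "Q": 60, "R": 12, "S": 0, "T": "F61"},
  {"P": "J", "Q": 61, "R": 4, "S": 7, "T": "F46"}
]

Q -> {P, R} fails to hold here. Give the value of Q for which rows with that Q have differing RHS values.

53

Q=51: 1 row → {P,R} = (E, 3) ✓
Q=53: 2 rows → {P,R} takes values {(H, 10), (B, 2)} — violation
Q=61: 3 rows → {P,R} = (J, 4), (J, 4), (J, 4) ✓
Q=57: 2 rows → {P,R} = (D, 1), (D, 1) ✓
Q=60: 2 rows → {P,R} = (L, 12), (L, 12) ✓
Q=52: 1 row → {P,R} = (L, 2) ✓
The only Q value with inconsistent RHS is Q=53.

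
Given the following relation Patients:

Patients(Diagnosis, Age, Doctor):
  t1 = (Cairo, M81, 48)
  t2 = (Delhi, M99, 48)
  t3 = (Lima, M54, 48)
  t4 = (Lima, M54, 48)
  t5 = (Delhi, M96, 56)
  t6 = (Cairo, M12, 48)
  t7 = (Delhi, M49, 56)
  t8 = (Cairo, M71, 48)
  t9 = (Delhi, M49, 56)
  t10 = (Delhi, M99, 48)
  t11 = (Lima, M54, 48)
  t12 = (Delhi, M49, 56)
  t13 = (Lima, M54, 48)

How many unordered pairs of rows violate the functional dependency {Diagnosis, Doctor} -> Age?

6

(Diagnosis=Cairo, Doctor=48): violating pairs (1,6), (1,8), (6,8) — 3 pairs.
(Diagnosis=Delhi, Doctor=48): all 2 rows agree on Age — 0 pairs.
(Diagnosis=Lima, Doctor=48): all 4 rows agree on Age — 0 pairs.
(Diagnosis=Delhi, Doctor=56): violating pairs (5,7), (5,9), (5,12) — 3 pairs.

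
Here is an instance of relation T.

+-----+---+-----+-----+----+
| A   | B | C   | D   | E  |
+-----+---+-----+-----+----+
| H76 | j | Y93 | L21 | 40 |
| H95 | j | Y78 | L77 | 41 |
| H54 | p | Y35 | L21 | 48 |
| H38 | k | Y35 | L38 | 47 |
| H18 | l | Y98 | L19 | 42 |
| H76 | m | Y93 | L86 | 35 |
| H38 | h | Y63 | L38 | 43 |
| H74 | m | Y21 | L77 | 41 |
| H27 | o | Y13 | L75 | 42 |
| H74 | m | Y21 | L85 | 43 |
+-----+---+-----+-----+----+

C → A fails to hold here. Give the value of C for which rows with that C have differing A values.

C=Y93: 2 rows → A = H76, H76 ✓
C=Y78: 1 row → A = H95 ✓
C=Y35: 2 rows → A takes values {H54, H38} — violation
C=Y98: 1 row → A = H18 ✓
C=Y63: 1 row → A = H38 ✓
C=Y21: 2 rows → A = H74, H74 ✓
C=Y13: 1 row → A = H27 ✓
The only C value with inconsistent A is C=Y35.

Y35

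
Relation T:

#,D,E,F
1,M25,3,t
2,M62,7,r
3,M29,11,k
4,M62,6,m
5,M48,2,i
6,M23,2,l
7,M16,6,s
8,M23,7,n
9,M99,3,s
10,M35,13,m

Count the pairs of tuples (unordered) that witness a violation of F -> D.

2

F=m: violating pairs (4,10) — 1 pair.
F=s: violating pairs (7,9) — 1 pair.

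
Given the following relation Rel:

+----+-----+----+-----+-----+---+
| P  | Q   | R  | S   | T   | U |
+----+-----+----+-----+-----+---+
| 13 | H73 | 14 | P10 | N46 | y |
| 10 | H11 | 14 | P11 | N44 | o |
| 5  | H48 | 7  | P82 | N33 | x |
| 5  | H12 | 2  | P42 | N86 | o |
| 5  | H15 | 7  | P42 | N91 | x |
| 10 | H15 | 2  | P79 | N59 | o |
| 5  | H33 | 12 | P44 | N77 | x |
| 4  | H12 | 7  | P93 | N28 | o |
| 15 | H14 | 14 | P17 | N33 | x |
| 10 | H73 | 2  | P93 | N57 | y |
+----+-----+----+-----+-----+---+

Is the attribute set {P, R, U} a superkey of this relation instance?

No

Two distinct rows share (P=5, R=7, U=x), so {P, R, U} does not determine every attribute — not a superkey.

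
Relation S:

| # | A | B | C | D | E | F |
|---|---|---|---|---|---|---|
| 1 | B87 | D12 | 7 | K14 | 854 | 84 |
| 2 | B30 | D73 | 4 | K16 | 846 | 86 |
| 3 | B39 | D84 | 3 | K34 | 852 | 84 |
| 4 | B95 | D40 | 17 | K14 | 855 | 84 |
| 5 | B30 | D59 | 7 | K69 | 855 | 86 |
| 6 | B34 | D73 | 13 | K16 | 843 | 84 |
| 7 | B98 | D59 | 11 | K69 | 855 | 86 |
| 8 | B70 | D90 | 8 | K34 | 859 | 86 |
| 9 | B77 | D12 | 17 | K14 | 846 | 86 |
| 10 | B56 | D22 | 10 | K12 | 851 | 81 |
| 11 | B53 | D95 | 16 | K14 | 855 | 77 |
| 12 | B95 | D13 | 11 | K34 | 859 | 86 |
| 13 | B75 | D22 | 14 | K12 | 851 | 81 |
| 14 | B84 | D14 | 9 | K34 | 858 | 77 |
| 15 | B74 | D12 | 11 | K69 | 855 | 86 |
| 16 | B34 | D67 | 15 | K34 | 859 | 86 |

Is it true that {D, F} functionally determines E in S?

(D=K14, F=84): rows 1, 4 → E takes values {854, 855} — violation
(D=K16, F=86): row 2 → E = 846 ✓
(D=K34, F=84): row 3 → E = 852 ✓
(D=K69, F=86): rows 5, 7, 15 → E = 855, 855, 855 ✓
(D=K16, F=84): row 6 → E = 843 ✓
(D=K34, F=86): rows 8, 12, 16 → E = 859, 859, 859 ✓
(D=K14, F=86): row 9 → E = 846 ✓
(D=K12, F=81): rows 10, 13 → E = 851, 851 ✓
(D=K14, F=77): row 11 → E = 855 ✓
(D=K34, F=77): row 14 → E = 858 ✓
Two rows agree on {D, F} but differ on E, so {D, F} → E does not hold.

No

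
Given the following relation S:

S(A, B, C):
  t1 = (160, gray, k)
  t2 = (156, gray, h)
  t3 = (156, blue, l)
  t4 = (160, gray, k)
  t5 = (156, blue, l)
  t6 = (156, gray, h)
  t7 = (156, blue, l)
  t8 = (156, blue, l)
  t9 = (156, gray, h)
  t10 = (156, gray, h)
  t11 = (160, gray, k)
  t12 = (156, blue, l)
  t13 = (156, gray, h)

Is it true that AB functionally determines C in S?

Yes

(A=160, B=gray): rows 1, 4, 11 → C = k, k, k ✓
(A=156, B=gray): rows 2, 6, 9, 10, 13 → C = h, h, h, h, h ✓
(A=156, B=blue): rows 3, 5, 7, 8, 12 → C = l, l, l, l, l ✓
Every AB value is associated with a single C value, so AB -> C holds.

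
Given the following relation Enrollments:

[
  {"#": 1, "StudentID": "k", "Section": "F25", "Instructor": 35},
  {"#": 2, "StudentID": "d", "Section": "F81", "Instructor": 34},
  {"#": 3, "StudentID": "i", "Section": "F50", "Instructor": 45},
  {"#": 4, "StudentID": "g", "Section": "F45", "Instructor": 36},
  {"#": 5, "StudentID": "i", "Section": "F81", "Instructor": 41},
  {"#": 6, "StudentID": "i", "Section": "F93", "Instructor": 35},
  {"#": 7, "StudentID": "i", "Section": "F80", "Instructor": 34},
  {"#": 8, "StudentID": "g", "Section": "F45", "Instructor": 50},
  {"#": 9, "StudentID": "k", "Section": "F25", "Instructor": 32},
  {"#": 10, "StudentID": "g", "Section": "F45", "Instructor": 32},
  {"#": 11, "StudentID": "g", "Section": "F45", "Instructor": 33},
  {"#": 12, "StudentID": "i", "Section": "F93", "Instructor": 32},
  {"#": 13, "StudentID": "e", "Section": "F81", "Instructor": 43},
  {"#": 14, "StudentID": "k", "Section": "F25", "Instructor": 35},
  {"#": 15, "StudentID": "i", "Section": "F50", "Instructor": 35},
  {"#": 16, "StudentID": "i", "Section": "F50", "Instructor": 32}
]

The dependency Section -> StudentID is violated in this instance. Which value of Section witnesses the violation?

F81

Section=F25: rows 1, 9, 14 → StudentID = k, k, k ✓
Section=F81: rows 2, 5, 13 → StudentID takes values {d, i, e} — violation
Section=F50: rows 3, 15, 16 → StudentID = i, i, i ✓
Section=F45: rows 4, 8, 10, 11 → StudentID = g, g, g, g ✓
Section=F93: rows 6, 12 → StudentID = i, i ✓
Section=F80: row 7 → StudentID = i ✓
The only Section value with inconsistent StudentID is Section=F81.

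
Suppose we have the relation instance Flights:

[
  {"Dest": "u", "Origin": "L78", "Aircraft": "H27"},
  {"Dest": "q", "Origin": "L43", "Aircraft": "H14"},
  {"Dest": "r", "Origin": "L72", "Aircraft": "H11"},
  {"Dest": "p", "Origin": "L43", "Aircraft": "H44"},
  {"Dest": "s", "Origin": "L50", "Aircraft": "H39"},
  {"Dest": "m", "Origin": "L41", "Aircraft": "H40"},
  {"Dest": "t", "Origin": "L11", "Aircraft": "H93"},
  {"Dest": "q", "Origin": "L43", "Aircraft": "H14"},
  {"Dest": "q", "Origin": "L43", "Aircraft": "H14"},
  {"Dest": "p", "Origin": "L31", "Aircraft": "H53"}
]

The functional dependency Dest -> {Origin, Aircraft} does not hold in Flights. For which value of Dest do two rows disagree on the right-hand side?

Dest=u: 1 row → {Origin,Aircraft} = (L78, H27) ✓
Dest=q: 3 rows → {Origin,Aircraft} = (L43, H14), (L43, H14), (L43, H14) ✓
Dest=r: 1 row → {Origin,Aircraft} = (L72, H11) ✓
Dest=p: 2 rows → {Origin,Aircraft} takes values {(L43, H44), (L31, H53)} — violation
Dest=s: 1 row → {Origin,Aircraft} = (L50, H39) ✓
Dest=m: 1 row → {Origin,Aircraft} = (L41, H40) ✓
Dest=t: 1 row → {Origin,Aircraft} = (L11, H93) ✓
The only Dest value with inconsistent RHS is Dest=p.

p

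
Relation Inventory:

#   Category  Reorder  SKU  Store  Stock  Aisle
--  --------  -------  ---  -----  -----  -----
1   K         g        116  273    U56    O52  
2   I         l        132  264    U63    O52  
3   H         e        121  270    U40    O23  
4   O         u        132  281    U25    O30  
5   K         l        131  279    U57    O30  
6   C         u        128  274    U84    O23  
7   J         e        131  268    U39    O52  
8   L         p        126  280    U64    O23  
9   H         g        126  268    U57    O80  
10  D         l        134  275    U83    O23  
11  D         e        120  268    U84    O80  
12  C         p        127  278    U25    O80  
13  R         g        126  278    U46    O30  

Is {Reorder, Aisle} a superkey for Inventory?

Yes

All 13 rows have distinct {Reorder, Aisle} values, so {Reorder, Aisle} → (all attributes) holds and {Reorder, Aisle} is a superkey.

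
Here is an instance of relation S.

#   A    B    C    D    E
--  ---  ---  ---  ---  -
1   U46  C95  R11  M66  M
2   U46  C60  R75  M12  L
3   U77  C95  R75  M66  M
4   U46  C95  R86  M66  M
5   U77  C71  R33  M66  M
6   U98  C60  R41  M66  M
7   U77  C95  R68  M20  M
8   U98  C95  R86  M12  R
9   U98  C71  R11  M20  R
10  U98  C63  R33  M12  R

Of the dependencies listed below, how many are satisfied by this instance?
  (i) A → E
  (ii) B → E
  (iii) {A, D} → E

1

(i) A → E: A=U46: rows 1, 2, 4 → E takes values {M, L} — violation; A=U98: rows 6, 8, 9, 10 → E takes values {M, R} — violation — fails.
(ii) B → E: B=C95: rows 1, 3, 4, 7, 8 → E takes values {M, R} — violation; B=C60: rows 2, 6 → E takes values {L, M} — violation; B=C71: rows 5, 9 → E takes values {M, R} — violation — fails.
(iii) {A, D} → E: every LHS value maps to a single RHS value — holds.
1 of the 3 dependencies holds.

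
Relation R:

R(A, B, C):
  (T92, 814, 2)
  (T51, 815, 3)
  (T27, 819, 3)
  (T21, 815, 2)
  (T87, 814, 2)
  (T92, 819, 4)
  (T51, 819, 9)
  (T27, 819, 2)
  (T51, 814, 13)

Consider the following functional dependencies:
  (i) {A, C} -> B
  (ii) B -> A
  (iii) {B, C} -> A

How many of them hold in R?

(i) {A, C} -> B: every LHS value maps to a single RHS value — holds.
(ii) B -> A: B=814: 3 rows → A takes values {T92, T87, T51} — violation; B=815: 2 rows → A takes values {T51, T21} — violation; B=819: 4 rows → A takes values {T27, T92, T51} — violation — fails.
(iii) {B, C} -> A: (B=814, C=2): 2 rows → A takes values {T92, T87} — violation — fails.
1 of the 3 dependencies holds.

1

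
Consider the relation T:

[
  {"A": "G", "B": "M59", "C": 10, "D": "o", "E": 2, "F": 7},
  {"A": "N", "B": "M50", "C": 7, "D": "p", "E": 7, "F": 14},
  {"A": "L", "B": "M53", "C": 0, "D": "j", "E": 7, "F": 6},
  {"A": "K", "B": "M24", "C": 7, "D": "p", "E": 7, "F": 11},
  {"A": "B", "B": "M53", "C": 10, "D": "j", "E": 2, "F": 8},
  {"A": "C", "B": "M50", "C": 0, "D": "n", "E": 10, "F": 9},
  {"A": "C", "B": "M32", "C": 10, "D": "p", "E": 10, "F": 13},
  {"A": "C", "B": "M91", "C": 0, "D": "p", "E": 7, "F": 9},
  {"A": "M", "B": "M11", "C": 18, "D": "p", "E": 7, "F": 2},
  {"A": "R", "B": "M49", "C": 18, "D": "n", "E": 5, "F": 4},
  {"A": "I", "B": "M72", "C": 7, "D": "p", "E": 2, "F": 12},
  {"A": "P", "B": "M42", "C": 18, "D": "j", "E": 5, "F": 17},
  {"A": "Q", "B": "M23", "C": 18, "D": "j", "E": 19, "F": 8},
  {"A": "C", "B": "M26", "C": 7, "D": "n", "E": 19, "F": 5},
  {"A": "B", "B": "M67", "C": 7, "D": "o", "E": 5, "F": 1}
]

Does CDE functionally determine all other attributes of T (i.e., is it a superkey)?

No

Two distinct rows share (C=7, D=p, E=7), so CDE does not determine every attribute — not a superkey.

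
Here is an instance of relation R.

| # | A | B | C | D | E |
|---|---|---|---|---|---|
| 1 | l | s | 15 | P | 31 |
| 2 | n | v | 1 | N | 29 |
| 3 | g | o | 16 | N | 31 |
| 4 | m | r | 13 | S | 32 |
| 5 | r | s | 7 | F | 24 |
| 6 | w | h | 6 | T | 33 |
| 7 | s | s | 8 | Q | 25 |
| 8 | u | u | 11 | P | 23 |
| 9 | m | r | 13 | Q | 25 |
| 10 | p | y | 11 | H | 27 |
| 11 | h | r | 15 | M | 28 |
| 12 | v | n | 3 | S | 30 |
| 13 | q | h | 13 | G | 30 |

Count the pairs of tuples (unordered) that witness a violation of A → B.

A=m: all 2 rows agree on B — 0 pairs.

0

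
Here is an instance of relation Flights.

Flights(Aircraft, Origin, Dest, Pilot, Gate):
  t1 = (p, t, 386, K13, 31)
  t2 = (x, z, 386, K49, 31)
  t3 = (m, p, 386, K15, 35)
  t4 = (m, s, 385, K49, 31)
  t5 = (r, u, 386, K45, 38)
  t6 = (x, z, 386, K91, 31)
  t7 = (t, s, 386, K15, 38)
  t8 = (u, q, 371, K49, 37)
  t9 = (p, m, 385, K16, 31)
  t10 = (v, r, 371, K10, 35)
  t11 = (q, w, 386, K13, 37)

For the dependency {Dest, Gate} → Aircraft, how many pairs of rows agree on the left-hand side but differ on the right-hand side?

4

(Dest=386, Gate=31): violating pairs (1,2), (1,6) — 2 pairs.
(Dest=385, Gate=31): violating pairs (4,9) — 1 pair.
(Dest=386, Gate=38): violating pairs (5,7) — 1 pair.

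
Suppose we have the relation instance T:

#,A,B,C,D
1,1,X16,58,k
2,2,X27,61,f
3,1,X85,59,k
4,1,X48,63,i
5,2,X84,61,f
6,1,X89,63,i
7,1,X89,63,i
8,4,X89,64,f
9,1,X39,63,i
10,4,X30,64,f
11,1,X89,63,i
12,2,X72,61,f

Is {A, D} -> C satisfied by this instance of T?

(A=1, D=k): rows 1, 3 → C takes values {58, 59} — violation
(A=2, D=f): rows 2, 5, 12 → C = 61, 61, 61 ✓
(A=1, D=i): rows 4, 6, 7, 9, 11 → C = 63, 63, 63, 63, 63 ✓
(A=4, D=f): rows 8, 10 → C = 64, 64 ✓
Two rows agree on {A, D} but differ on C, so {A, D} -> C does not hold.

No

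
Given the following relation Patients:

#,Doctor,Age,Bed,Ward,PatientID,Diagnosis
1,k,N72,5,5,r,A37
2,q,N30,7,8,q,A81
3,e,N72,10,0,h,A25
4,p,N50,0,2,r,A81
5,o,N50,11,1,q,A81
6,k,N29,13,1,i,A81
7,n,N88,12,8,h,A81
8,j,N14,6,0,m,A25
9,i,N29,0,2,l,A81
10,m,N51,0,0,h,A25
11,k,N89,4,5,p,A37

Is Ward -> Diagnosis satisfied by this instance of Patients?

Yes

Ward=5: rows 1, 11 → Diagnosis = A37, A37 ✓
Ward=8: rows 2, 7 → Diagnosis = A81, A81 ✓
Ward=0: rows 3, 8, 10 → Diagnosis = A25, A25, A25 ✓
Ward=2: rows 4, 9 → Diagnosis = A81, A81 ✓
Ward=1: rows 5, 6 → Diagnosis = A81, A81 ✓
Every Ward value is associated with a single Diagnosis value, so Ward -> Diagnosis holds.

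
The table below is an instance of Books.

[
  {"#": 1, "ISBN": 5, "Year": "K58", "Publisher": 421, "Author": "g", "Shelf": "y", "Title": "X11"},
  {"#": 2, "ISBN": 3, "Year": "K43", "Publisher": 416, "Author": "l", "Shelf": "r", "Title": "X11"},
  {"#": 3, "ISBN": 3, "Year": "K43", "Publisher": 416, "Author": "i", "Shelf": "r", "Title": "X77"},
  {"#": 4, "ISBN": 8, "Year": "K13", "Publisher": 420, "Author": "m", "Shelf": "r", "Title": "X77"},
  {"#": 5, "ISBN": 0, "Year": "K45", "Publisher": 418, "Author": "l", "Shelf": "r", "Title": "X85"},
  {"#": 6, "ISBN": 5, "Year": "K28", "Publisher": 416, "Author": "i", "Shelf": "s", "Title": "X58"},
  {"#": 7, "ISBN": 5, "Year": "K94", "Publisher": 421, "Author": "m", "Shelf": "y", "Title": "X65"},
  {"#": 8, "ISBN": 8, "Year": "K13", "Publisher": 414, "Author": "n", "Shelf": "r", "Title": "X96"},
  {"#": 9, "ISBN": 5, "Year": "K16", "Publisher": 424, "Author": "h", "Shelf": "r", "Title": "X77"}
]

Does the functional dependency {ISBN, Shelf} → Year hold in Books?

No

(ISBN=5, Shelf=y): rows 1, 7 → Year takes values {K58, K94} — violation
(ISBN=3, Shelf=r): rows 2, 3 → Year = K43, K43 ✓
(ISBN=8, Shelf=r): rows 4, 8 → Year = K13, K13 ✓
(ISBN=0, Shelf=r): row 5 → Year = K45 ✓
(ISBN=5, Shelf=s): row 6 → Year = K28 ✓
(ISBN=5, Shelf=r): row 9 → Year = K16 ✓
Two rows agree on {ISBN, Shelf} but differ on Year, so {ISBN, Shelf} → Year does not hold.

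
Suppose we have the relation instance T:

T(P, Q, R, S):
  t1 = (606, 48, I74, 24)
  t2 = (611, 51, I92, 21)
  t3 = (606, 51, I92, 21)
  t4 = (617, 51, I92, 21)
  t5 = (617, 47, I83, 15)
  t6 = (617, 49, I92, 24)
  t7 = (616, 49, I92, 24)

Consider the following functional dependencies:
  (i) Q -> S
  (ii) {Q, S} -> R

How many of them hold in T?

2

(i) Q -> S: every LHS value maps to a single RHS value — holds.
(ii) {Q, S} -> R: every LHS value maps to a single RHS value — holds.
2 of the 2 dependencies hold.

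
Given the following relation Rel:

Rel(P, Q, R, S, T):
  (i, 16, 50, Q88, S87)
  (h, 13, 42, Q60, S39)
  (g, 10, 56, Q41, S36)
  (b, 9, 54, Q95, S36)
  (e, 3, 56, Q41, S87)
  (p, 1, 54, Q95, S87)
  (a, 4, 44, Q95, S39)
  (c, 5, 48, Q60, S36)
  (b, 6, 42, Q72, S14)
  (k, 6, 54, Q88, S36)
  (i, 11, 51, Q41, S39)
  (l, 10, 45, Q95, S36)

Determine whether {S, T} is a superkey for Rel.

No

Two distinct rows share (S=Q95, T=S36), so {S, T} does not determine every attribute — not a superkey.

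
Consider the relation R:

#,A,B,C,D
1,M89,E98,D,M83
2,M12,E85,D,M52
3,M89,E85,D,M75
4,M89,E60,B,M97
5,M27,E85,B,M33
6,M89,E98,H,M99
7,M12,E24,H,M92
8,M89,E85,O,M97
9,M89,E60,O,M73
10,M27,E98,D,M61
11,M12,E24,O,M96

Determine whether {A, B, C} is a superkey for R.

All 11 rows have distinct {A, B, C} values, so {A, B, C} → (all attributes) holds and {A, B, C} is a superkey.

Yes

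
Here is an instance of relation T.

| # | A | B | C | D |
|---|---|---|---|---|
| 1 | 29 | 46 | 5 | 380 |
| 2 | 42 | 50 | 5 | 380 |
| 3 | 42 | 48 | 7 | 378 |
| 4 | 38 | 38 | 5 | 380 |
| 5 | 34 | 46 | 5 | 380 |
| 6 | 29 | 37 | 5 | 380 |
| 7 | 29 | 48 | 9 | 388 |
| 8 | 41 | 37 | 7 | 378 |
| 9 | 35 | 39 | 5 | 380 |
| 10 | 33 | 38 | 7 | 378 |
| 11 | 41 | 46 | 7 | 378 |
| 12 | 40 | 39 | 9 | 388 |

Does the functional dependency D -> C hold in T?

D=380: rows 1, 2, 4, 5, 6, 9 → C = 5, 5, 5, 5, 5, 5 ✓
D=378: rows 3, 8, 10, 11 → C = 7, 7, 7, 7 ✓
D=388: rows 7, 12 → C = 9, 9 ✓
Every D value is associated with a single C value, so D -> C holds.

Yes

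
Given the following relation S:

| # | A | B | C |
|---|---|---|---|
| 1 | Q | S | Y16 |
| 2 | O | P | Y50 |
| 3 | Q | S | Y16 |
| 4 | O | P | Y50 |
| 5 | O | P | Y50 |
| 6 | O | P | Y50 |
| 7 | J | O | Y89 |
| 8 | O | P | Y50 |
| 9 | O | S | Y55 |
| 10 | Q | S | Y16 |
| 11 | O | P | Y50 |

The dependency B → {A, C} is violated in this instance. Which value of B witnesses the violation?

B=S: rows 1, 3, 9, 10 → {A,C} takes values {(Q, Y16), (O, Y55)} — violation
B=P: rows 2, 4, 5, 6, 8, 11 → {A,C} = (O, Y50), (O, Y50), (O, Y50), (O, Y50), (O, Y50), (O, Y50) ✓
B=O: row 7 → {A,C} = (J, Y89) ✓
The only B value with inconsistent RHS is B=S.

S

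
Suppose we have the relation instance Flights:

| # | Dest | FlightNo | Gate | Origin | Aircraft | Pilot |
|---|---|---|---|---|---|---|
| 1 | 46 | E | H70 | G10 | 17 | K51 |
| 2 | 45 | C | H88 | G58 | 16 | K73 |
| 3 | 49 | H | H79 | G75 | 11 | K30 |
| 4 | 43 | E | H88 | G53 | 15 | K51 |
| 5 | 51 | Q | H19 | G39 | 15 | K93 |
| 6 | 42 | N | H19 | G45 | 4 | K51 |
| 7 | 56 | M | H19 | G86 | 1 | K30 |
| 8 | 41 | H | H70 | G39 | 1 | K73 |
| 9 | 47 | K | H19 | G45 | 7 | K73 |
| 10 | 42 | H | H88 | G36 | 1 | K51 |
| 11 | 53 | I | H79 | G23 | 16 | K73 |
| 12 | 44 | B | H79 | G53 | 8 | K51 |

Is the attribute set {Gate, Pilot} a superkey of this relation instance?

Rows 4 and 10 have the same {Gate, Pilot} value (Gate=H88, Pilot=K51) but are distinct tuples, so {Gate, Pilot} does not determine every attribute — not a superkey.

No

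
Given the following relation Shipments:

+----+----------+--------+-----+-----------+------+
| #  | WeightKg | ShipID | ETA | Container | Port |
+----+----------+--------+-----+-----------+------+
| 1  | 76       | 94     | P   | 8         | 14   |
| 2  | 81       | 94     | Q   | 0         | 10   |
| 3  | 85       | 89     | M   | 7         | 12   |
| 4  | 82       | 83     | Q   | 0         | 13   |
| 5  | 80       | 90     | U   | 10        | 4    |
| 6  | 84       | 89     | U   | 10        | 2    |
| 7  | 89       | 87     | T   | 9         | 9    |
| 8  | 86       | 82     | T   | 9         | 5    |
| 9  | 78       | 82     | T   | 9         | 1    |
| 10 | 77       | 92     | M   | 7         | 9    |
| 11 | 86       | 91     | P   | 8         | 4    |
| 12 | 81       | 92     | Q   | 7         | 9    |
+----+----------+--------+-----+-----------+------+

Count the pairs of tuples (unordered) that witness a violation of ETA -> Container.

2

ETA=P: all 2 rows agree on Container — 0 pairs.
ETA=Q: violating pairs (2,12), (4,12) — 2 pairs.
ETA=M: all 2 rows agree on Container — 0 pairs.
ETA=U: all 2 rows agree on Container — 0 pairs.
ETA=T: all 3 rows agree on Container — 0 pairs.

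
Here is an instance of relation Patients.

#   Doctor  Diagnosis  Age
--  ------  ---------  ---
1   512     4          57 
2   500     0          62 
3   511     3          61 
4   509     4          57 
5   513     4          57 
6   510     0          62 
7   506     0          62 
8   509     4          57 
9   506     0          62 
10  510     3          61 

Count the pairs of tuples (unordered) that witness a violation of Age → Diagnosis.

0

Age=57: all 4 rows agree on Diagnosis — 0 pairs.
Age=62: all 4 rows agree on Diagnosis — 0 pairs.
Age=61: all 2 rows agree on Diagnosis — 0 pairs.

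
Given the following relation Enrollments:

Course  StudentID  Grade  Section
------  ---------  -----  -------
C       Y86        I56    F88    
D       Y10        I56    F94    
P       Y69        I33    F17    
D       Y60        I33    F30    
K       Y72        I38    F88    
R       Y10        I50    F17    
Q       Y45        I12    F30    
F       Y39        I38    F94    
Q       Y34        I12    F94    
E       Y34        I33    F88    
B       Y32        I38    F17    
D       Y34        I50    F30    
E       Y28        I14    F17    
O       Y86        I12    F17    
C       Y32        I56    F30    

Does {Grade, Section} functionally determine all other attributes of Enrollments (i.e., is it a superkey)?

Yes

All 15 rows have distinct {Grade, Section} values, so {Grade, Section} → (all attributes) holds and {Grade, Section} is a superkey.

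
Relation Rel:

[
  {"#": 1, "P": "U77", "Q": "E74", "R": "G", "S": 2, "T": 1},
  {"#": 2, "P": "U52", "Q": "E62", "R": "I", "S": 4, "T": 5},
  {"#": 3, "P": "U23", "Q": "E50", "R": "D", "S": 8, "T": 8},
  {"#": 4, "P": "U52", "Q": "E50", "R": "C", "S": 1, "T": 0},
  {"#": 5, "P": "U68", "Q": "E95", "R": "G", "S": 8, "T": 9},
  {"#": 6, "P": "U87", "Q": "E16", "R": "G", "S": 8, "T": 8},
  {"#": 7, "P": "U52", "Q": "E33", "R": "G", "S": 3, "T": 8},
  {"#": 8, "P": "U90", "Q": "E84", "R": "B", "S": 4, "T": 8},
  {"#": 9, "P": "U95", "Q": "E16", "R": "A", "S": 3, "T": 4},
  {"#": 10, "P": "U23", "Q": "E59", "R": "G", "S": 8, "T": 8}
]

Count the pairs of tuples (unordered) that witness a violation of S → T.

5

S=4: violating pairs (2,8) — 1 pair.
S=8: violating pairs (3,5), (5,6), (5,10) — 3 pairs.
S=3: violating pairs (7,9) — 1 pair.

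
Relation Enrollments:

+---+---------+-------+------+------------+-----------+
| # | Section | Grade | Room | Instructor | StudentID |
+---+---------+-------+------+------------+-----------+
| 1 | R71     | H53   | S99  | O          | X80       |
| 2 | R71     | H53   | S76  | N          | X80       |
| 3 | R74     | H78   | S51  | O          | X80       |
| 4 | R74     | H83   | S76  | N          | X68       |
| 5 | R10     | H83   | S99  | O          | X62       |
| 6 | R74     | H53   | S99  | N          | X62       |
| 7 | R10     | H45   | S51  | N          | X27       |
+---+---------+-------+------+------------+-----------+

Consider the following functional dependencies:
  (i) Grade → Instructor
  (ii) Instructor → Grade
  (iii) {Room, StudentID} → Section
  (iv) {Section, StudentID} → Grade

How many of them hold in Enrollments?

1

(i) Grade → Instructor: Grade=H53: rows 1, 2, 6 → Instructor takes values {O, N} — violation; Grade=H83: rows 4, 5 → Instructor takes values {N, O} — violation — fails.
(ii) Instructor → Grade: Instructor=O: rows 1, 3, 5 → Grade takes values {H53, H78, H83} — violation; Instructor=N: rows 2, 4, 6, 7 → Grade takes values {H53, H83, H45} — violation — fails.
(iii) {Room, StudentID} → Section: (Room=S99, StudentID=X62): rows 5, 6 → Section takes values {R10, R74} — violation — fails.
(iv) {Section, StudentID} → Grade: every LHS value maps to a single RHS value — holds.
1 of the 4 dependencies holds.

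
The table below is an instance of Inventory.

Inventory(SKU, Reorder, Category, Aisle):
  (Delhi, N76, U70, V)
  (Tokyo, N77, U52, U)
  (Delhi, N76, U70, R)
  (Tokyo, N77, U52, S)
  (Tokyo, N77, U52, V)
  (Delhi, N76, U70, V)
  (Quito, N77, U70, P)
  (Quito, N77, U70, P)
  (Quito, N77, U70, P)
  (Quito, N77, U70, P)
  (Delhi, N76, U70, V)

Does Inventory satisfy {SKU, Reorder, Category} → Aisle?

(SKU=Delhi, Reorder=N76, Category=U70): 4 rows → Aisle takes values {V, R} — violation
(SKU=Tokyo, Reorder=N77, Category=U52): 3 rows → Aisle takes values {U, S, V} — violation
(SKU=Quito, Reorder=N77, Category=U70): 4 rows → Aisle = P, P, P, P ✓
Two rows agree on {SKU, Reorder, Category} but differ on Aisle, so {SKU, Reorder, Category} → Aisle does not hold.

No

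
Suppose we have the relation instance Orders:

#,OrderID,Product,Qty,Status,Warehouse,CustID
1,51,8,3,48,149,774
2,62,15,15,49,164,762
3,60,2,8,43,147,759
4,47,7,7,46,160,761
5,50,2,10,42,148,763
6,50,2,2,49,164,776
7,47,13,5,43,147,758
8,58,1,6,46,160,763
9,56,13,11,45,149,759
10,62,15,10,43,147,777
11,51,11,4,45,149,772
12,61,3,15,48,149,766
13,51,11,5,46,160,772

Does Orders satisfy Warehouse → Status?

No

Warehouse=149: rows 1, 9, 11, 12 → Status takes values {48, 45} — violation
Warehouse=164: rows 2, 6 → Status = 49, 49 ✓
Warehouse=147: rows 3, 7, 10 → Status = 43, 43, 43 ✓
Warehouse=160: rows 4, 8, 13 → Status = 46, 46, 46 ✓
Warehouse=148: row 5 → Status = 42 ✓
Two rows agree on Warehouse but differ on Status, so Warehouse → Status does not hold.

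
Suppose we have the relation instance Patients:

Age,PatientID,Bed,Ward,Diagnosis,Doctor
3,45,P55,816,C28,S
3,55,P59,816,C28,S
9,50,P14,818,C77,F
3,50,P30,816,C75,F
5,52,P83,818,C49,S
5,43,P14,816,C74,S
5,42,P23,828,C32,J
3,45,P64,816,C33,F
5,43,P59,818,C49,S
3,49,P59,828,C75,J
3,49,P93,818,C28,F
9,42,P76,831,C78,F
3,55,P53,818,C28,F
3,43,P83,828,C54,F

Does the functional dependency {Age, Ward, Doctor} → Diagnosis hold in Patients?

No

(Age=3, Ward=816, Doctor=S): 2 rows → Diagnosis = C28, C28 ✓
(Age=9, Ward=818, Doctor=F): 1 row → Diagnosis = C77 ✓
(Age=3, Ward=816, Doctor=F): 2 rows → Diagnosis takes values {C75, C33} — violation
(Age=5, Ward=818, Doctor=S): 2 rows → Diagnosis = C49, C49 ✓
(Age=5, Ward=816, Doctor=S): 1 row → Diagnosis = C74 ✓
(Age=5, Ward=828, Doctor=J): 1 row → Diagnosis = C32 ✓
(Age=3, Ward=828, Doctor=J): 1 row → Diagnosis = C75 ✓
(Age=3, Ward=818, Doctor=F): 2 rows → Diagnosis = C28, C28 ✓
(Age=9, Ward=831, Doctor=F): 1 row → Diagnosis = C78 ✓
(Age=3, Ward=828, Doctor=F): 1 row → Diagnosis = C54 ✓
Two rows agree on {Age, Ward, Doctor} but differ on Diagnosis, so {Age, Ward, Doctor} → Diagnosis does not hold.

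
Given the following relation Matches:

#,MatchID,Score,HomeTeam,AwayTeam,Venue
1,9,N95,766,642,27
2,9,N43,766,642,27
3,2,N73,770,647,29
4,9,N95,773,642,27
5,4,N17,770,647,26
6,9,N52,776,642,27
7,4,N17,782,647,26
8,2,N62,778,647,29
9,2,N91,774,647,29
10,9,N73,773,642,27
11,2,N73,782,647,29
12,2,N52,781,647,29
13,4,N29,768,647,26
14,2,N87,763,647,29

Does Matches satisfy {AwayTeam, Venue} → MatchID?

Yes

(AwayTeam=642, Venue=27): rows 1, 2, 4, 6, 10 → MatchID = 9, 9, 9, 9, 9 ✓
(AwayTeam=647, Venue=29): rows 3, 8, 9, 11, 12, 14 → MatchID = 2, 2, 2, 2, 2, 2 ✓
(AwayTeam=647, Venue=26): rows 5, 7, 13 → MatchID = 4, 4, 4 ✓
Every {AwayTeam, Venue} value is associated with a single MatchID value, so {AwayTeam, Venue} → MatchID holds.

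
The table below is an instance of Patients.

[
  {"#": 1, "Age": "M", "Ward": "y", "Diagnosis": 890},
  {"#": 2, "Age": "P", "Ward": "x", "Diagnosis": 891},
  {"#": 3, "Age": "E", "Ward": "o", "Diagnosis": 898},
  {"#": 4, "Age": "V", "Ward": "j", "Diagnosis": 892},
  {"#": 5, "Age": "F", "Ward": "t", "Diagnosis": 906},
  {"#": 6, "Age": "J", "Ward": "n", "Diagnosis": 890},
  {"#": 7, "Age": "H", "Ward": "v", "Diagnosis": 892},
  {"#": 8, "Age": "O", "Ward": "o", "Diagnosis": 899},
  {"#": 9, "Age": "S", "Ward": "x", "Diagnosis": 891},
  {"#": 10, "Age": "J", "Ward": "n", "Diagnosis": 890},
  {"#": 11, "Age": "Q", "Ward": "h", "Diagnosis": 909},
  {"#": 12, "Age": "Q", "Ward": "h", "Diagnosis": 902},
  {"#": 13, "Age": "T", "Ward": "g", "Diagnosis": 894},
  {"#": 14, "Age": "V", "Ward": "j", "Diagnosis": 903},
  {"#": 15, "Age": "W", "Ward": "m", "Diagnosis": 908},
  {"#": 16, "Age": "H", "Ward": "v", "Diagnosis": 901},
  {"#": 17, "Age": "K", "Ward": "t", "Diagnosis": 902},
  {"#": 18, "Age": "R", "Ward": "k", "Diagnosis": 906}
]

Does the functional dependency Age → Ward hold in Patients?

Yes

Age=M: row 1 → Ward = y ✓
Age=P: row 2 → Ward = x ✓
Age=E: row 3 → Ward = o ✓
Age=V: rows 4, 14 → Ward = j, j ✓
Age=F: row 5 → Ward = t ✓
Age=J: rows 6, 10 → Ward = n, n ✓
Age=H: rows 7, 16 → Ward = v, v ✓
Age=O: row 8 → Ward = o ✓
Age=S: row 9 → Ward = x ✓
Age=Q: rows 11, 12 → Ward = h, h ✓
Age=T: row 13 → Ward = g ✓
Age=W: row 15 → Ward = m ✓
Age=K: row 17 → Ward = t ✓
Age=R: row 18 → Ward = k ✓
Every Age value is associated with a single Ward value, so Age → Ward holds.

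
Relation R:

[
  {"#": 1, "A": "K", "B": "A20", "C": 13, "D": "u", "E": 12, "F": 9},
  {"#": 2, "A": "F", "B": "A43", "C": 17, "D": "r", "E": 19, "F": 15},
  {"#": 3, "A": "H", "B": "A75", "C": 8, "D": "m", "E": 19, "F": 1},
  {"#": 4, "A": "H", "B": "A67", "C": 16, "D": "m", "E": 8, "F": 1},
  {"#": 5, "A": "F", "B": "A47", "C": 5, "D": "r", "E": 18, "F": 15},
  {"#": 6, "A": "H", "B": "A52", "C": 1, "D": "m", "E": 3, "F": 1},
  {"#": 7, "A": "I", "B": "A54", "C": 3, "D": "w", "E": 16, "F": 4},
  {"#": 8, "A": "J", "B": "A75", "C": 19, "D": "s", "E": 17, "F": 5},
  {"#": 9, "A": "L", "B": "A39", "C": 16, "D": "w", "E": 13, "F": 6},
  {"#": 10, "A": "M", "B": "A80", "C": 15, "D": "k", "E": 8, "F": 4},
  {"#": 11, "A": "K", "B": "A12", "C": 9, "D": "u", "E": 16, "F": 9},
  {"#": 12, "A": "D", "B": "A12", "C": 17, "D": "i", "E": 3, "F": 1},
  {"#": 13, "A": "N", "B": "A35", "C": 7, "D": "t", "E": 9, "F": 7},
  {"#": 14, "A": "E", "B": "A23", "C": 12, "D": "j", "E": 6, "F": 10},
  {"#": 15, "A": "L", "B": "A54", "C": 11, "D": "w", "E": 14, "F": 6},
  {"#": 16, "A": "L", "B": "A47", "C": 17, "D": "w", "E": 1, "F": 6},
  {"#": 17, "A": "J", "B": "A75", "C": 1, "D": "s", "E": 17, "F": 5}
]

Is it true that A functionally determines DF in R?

A=K: rows 1, 11 → {D,F} = (u, 9), (u, 9) ✓
A=F: rows 2, 5 → {D,F} = (r, 15), (r, 15) ✓
A=H: rows 3, 4, 6 → {D,F} = (m, 1), (m, 1), (m, 1) ✓
A=I: row 7 → {D,F} = (w, 4) ✓
A=J: rows 8, 17 → {D,F} = (s, 5), (s, 5) ✓
A=L: rows 9, 15, 16 → {D,F} = (w, 6), (w, 6), (w, 6) ✓
A=M: row 10 → {D,F} = (k, 4) ✓
A=D: row 12 → {D,F} = (i, 1) ✓
A=N: row 13 → {D,F} = (t, 7) ✓
A=E: row 14 → {D,F} = (j, 10) ✓
Every A value is associated with a single DF value, so A -> DF holds.

Yes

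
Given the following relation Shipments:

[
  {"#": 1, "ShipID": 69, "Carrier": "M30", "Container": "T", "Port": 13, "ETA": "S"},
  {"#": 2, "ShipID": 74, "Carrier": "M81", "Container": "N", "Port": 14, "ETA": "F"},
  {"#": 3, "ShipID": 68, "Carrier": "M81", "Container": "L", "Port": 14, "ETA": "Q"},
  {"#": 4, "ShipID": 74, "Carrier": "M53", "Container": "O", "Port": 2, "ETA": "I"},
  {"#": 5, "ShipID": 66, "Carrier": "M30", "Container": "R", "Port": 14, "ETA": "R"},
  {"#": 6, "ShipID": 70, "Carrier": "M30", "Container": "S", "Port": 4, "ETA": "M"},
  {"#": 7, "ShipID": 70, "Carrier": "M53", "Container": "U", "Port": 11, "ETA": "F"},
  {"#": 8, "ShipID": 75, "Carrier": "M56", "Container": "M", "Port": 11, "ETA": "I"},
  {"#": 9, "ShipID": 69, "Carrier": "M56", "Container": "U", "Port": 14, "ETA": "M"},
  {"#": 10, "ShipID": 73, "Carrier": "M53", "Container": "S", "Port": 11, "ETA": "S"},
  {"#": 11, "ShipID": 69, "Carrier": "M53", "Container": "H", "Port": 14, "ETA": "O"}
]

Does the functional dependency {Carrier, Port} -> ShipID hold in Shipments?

No

(Carrier=M30, Port=13): row 1 → ShipID = 69 ✓
(Carrier=M81, Port=14): rows 2, 3 → ShipID takes values {74, 68} — violation
(Carrier=M53, Port=2): row 4 → ShipID = 74 ✓
(Carrier=M30, Port=14): row 5 → ShipID = 66 ✓
(Carrier=M30, Port=4): row 6 → ShipID = 70 ✓
(Carrier=M53, Port=11): rows 7, 10 → ShipID takes values {70, 73} — violation
(Carrier=M56, Port=11): row 8 → ShipID = 75 ✓
(Carrier=M56, Port=14): row 9 → ShipID = 69 ✓
(Carrier=M53, Port=14): row 11 → ShipID = 69 ✓
Two rows agree on {Carrier, Port} but differ on ShipID, so {Carrier, Port} -> ShipID does not hold.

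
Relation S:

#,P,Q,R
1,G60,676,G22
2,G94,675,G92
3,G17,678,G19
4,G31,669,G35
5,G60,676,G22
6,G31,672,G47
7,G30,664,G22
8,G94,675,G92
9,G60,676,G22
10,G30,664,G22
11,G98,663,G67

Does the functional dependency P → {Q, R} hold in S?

No

P=G60: rows 1, 5, 9 → {Q,R} = (676, G22), (676, G22), (676, G22) ✓
P=G94: rows 2, 8 → {Q,R} = (675, G92), (675, G92) ✓
P=G17: row 3 → {Q,R} = (678, G19) ✓
P=G31: rows 4, 6 → {Q,R} takes values {(669, G35), (672, G47)} — violation
P=G30: rows 7, 10 → {Q,R} = (664, G22), (664, G22) ✓
P=G98: row 11 → {Q,R} = (663, G67) ✓
Two rows agree on P but differ on {Q, R}, so P → {Q, R} does not hold.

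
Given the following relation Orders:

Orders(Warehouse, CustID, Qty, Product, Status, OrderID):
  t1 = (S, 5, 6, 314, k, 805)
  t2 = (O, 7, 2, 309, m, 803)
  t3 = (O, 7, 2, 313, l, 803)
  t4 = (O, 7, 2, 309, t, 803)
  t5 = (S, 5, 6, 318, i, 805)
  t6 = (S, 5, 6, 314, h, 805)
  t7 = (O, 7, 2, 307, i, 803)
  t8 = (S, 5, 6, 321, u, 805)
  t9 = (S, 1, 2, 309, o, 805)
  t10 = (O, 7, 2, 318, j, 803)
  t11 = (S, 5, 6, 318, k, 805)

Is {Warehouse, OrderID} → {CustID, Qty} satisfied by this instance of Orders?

No

(Warehouse=S, OrderID=805): rows 1, 5, 6, 8, 9, 11 → {CustID,Qty} takes values {(5, 6), (1, 2)} — violation
(Warehouse=O, OrderID=803): rows 2, 3, 4, 7, 10 → {CustID,Qty} = (7, 2), (7, 2), (7, 2), (7, 2), (7, 2) ✓
Two rows agree on {Warehouse, OrderID} but differ on {CustID, Qty}, so {Warehouse, OrderID} → {CustID, Qty} does not hold.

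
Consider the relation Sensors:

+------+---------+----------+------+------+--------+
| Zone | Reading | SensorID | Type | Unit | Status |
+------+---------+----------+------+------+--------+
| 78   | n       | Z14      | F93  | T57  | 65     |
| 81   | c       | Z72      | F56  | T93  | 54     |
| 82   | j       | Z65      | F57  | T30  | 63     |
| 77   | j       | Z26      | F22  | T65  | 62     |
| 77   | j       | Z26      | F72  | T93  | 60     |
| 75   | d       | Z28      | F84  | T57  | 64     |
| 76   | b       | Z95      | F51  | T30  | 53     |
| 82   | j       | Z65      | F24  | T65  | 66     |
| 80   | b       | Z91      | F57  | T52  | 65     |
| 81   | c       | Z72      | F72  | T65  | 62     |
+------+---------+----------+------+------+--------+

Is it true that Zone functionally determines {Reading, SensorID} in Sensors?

Yes

Zone=78: 1 row → {Reading,SensorID} = (n, Z14) ✓
Zone=81: 2 rows → {Reading,SensorID} = (c, Z72), (c, Z72) ✓
Zone=82: 2 rows → {Reading,SensorID} = (j, Z65), (j, Z65) ✓
Zone=77: 2 rows → {Reading,SensorID} = (j, Z26), (j, Z26) ✓
Zone=75: 1 row → {Reading,SensorID} = (d, Z28) ✓
Zone=76: 1 row → {Reading,SensorID} = (b, Z95) ✓
Zone=80: 1 row → {Reading,SensorID} = (b, Z91) ✓
Every Zone value is associated with a single {Reading, SensorID} value, so Zone -> {Reading, SensorID} holds.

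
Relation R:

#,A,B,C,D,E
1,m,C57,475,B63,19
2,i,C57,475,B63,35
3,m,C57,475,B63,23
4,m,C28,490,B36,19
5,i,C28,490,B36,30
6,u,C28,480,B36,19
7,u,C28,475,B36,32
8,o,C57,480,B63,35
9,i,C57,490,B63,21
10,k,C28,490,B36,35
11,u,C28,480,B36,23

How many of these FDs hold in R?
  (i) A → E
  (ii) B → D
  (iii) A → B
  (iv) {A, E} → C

(i) A → E: A=m: rows 1, 3, 4 → E takes values {19, 23} — violation; A=i: rows 2, 5, 9 → E takes values {35, 30, 21} — violation; A=u: rows 6, 7, 11 → E takes values {19, 32, 23} — violation — fails.
(ii) B → D: every LHS value maps to a single RHS value — holds.
(iii) A → B: A=m: rows 1, 3, 4 → B takes values {C57, C28} — violation; A=i: rows 2, 5, 9 → B takes values {C57, C28} — violation — fails.
(iv) {A, E} → C: (A=m, E=19): rows 1, 4 → C takes values {475, 490} — violation — fails.
1 of the 4 dependencies holds.

1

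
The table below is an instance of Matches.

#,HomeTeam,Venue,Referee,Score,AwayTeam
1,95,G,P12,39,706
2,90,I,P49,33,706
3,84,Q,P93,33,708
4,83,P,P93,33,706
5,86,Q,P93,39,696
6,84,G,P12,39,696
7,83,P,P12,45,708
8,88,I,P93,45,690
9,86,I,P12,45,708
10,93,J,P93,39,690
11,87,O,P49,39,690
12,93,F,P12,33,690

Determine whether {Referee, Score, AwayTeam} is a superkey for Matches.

Rows 7 and 9 have the same {Referee, Score, AwayTeam} value (Referee=P12, Score=45, AwayTeam=708) but are distinct tuples, so {Referee, Score, AwayTeam} does not determine every attribute — not a superkey.

No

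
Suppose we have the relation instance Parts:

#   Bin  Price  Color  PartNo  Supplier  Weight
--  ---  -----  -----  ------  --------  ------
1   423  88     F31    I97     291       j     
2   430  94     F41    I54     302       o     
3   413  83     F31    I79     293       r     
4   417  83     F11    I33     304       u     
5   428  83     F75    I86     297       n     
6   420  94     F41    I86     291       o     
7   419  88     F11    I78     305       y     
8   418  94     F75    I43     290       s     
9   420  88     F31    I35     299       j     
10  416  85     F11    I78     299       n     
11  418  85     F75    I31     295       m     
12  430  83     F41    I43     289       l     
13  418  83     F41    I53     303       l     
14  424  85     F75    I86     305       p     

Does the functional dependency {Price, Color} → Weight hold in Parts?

(Price=88, Color=F31): rows 1, 9 → Weight = j, j ✓
(Price=94, Color=F41): rows 2, 6 → Weight = o, o ✓
(Price=83, Color=F31): row 3 → Weight = r ✓
(Price=83, Color=F11): row 4 → Weight = u ✓
(Price=83, Color=F75): row 5 → Weight = n ✓
(Price=88, Color=F11): row 7 → Weight = y ✓
(Price=94, Color=F75): row 8 → Weight = s ✓
(Price=85, Color=F11): row 10 → Weight = n ✓
(Price=85, Color=F75): rows 11, 14 → Weight takes values {m, p} — violation
(Price=83, Color=F41): rows 12, 13 → Weight = l, l ✓
Two rows agree on {Price, Color} but differ on Weight, so {Price, Color} → Weight does not hold.

No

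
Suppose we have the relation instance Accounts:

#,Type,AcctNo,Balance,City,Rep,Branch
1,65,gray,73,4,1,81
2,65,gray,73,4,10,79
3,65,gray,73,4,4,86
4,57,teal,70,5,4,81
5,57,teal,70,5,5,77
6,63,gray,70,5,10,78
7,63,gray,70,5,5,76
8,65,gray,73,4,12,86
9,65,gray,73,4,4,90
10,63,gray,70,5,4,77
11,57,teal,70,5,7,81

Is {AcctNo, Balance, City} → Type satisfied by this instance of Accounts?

(AcctNo=gray, Balance=73, City=4): rows 1, 2, 3, 8, 9 → Type = 65, 65, 65, 65, 65 ✓
(AcctNo=teal, Balance=70, City=5): rows 4, 5, 11 → Type = 57, 57, 57 ✓
(AcctNo=gray, Balance=70, City=5): rows 6, 7, 10 → Type = 63, 63, 63 ✓
Every {AcctNo, Balance, City} value is associated with a single Type value, so {AcctNo, Balance, City} → Type holds.

Yes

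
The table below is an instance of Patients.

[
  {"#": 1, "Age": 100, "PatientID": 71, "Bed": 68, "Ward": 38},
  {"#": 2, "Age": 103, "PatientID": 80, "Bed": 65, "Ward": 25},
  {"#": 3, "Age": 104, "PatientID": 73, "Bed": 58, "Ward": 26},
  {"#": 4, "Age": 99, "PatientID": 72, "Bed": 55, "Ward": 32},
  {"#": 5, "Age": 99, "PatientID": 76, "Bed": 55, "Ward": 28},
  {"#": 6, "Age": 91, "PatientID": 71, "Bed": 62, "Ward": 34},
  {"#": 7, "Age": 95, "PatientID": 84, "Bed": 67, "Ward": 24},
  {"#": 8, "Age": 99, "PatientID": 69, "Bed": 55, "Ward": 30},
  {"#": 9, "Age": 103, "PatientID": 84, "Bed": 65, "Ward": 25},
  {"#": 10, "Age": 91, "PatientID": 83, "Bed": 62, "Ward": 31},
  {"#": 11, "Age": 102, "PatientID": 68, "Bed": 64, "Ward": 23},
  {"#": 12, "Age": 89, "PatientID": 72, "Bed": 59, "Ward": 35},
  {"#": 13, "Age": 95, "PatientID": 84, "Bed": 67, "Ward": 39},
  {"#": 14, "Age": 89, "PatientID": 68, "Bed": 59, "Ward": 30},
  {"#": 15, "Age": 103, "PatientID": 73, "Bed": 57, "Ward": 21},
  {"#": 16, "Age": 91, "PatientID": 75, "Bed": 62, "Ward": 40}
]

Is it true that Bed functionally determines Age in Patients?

Yes

Bed=68: row 1 → Age = 100 ✓
Bed=65: rows 2, 9 → Age = 103, 103 ✓
Bed=58: row 3 → Age = 104 ✓
Bed=55: rows 4, 5, 8 → Age = 99, 99, 99 ✓
Bed=62: rows 6, 10, 16 → Age = 91, 91, 91 ✓
Bed=67: rows 7, 13 → Age = 95, 95 ✓
Bed=64: row 11 → Age = 102 ✓
Bed=59: rows 12, 14 → Age = 89, 89 ✓
Bed=57: row 15 → Age = 103 ✓
Every Bed value is associated with a single Age value, so Bed -> Age holds.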